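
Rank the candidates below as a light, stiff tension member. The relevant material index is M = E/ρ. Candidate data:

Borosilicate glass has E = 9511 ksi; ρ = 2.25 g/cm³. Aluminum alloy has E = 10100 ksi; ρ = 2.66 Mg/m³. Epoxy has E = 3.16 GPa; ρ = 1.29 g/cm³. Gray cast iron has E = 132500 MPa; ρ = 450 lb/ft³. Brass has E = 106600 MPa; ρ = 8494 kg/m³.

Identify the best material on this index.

Convert each candidate to consistent units, then evaluate M:
  borosilicate glass: E = 65.58 GPa, ρ = 2250 kg/m³
  aluminum alloy: E = 69.64 GPa, ρ = 2660 kg/m³
  epoxy: E = 3.160 GPa, ρ = 1290 kg/m³
  gray cast iron: E = 132.5 GPa, ρ = 7208 kg/m³
  brass: E = 106.6 GPa, ρ = 8494 kg/m³
  borosilicate glass: M = 29.1 MN·m/kg
  aluminum alloy: M = 26.2 MN·m/kg
  gray cast iron: M = 18.4 MN·m/kg
  brass: M = 12.6 MN·m/kg
  epoxy: M = 2.45 MN·m/kg
Borosilicate glass ranks first.

borosilicate glass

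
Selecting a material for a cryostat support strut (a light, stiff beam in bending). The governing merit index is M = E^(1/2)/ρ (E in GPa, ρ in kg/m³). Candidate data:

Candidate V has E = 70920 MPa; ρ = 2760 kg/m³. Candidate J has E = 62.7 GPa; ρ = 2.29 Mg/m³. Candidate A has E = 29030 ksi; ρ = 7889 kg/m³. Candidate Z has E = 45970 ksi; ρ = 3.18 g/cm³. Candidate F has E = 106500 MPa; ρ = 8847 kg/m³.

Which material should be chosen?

candidate Z

After converting to SI:
  candidate V: E = 70.92 GPa, ρ = 2760 kg/m³
  candidate J: E = 62.70 GPa, ρ = 2290 kg/m³
  candidate A: E = 200.2 GPa, ρ = 7889 kg/m³
  candidate Z: E = 317.0 GPa, ρ = 3180 kg/m³
  candidate F: E = 106.5 GPa, ρ = 8847 kg/m³
  candidate Z: M = 5.60×10⁻³
  candidate J: M = 3.46×10⁻³
  candidate V: M = 3.05×10⁻³
  candidate A: M = 1.79×10⁻³
  candidate F: M = 1.17×10⁻³
Candidate Z has the largest M.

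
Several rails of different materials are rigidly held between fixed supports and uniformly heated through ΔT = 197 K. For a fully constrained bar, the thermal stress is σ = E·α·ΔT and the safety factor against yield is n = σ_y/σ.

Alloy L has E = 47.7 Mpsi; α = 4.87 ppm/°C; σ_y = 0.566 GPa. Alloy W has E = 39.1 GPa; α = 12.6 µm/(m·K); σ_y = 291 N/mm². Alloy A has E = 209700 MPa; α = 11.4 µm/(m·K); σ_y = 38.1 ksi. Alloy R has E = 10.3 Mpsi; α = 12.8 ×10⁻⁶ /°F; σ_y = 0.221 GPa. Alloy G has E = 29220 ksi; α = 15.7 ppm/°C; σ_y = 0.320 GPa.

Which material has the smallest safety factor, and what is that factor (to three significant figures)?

alloy G, n = 0.514

Converting E to GPa, α to ×10⁻⁶/K, σ_y to MPa, then σ and n for each:
  alloy L: E = 328.9, α = 4.87, σ_y = 566.0 → σ = 316 MPa, n = 1.79
  alloy W: E = 39.10, α = 12.6, σ_y = 291.0 → σ = 97.1 MPa, n = 3.00
  alloy A: E = 209.7, α = 11.4, σ_y = 262.7 → σ = 471 MPa, n = 0.558
  alloy R: E = 71.02, α = 23.0, σ_y = 221.0 → σ = 322 MPa, n = 0.686
  alloy G: E = 201.5, α = 15.7, σ_y = 320.0 → σ = 623 MPa, n = 0.514
Alloy G has the lowest safety factor, n = 0.514.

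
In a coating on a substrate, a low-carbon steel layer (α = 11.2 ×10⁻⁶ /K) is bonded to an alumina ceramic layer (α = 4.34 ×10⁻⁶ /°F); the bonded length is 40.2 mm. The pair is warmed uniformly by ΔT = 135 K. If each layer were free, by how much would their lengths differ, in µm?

18.4 µm

alumina ceramic: α = 4.34×10⁻⁶/°F × 9/5 = 7.81×10⁻⁶/K.
Δα = |11.2 − 7.81|×10⁻⁶/K = 3.39×10⁻⁶/K.
ΔL_mismatch = Δα·L·ΔT = 3.39×10⁻⁶ × 40.2 mm × 135.0 K = 18.4 µm.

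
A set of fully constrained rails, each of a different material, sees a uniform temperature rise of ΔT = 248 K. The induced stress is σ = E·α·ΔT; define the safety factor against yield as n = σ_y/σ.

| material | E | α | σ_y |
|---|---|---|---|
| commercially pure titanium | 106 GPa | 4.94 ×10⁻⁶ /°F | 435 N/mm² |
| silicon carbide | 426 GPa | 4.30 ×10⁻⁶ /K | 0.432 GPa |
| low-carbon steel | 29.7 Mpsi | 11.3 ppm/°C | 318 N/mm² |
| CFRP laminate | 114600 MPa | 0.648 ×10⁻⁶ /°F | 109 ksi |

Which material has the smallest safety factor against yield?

With everything in SI (GPa, ×10⁻⁶/K, MPa):
  commercially pure titanium: E = 106.0, α = 8.89, σ_y = 435.0 → σ = 234 MPa, n = 1.86
  silicon carbide: E = 426.0, α = 4.30, σ_y = 432.0 → σ = 454 MPa, n = 0.951
  low-carbon steel: E = 204.8, α = 11.3, σ_y = 318.0 → σ = 574 MPa, n = 0.554
  CFRP laminate: E = 114.6, α = 1.17, σ_y = 751.5 → σ = 33.2 MPa, n = 22.7
Smallest n: low-carbon steel with n = 0.554.

low-carbon steel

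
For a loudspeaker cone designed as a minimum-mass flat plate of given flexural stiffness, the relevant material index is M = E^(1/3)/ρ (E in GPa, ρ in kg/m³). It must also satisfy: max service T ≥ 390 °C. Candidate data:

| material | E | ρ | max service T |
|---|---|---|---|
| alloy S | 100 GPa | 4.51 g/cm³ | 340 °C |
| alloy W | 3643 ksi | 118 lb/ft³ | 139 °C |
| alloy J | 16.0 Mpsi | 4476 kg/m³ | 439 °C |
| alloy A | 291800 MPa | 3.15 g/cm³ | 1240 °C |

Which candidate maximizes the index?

Screen on constraints: max service T ≥ 390 °C. Survivors: alloy J, alloy A.
Convert each candidate to consistent units, then evaluate M:
  alloy J: E = 110.3 GPa, ρ = 4476 kg/m³
  alloy A: E = 291.8 GPa, ρ = 3150 kg/m³
  alloy A: M = 2.11×10⁻³
  alloy J: M = 1.07×10⁻³
Highest index: alloy A.

alloy A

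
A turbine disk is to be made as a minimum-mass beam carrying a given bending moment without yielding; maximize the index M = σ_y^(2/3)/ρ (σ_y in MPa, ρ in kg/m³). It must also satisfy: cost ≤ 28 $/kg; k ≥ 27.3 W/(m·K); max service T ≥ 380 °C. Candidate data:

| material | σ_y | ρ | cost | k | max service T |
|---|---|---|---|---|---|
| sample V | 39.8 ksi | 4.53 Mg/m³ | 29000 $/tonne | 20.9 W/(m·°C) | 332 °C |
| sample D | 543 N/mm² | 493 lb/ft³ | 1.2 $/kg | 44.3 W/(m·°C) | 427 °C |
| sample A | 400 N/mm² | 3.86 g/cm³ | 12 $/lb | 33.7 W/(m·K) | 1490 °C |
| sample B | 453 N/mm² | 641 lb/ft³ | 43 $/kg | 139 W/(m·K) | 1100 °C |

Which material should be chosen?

Screen on constraints: cost ≤ 28 $/kg; k ≥ 27.3 W/(m·K); max service T ≥ 380 °C. Survivors: sample D, sample A.
Normalizing units and computing the index:
  sample D: σ_y = 543.0 MPa, ρ = 7897 kg/m³
  sample A: σ_y = 400.0 MPa, ρ = 3860 kg/m³
  sample A: M = 14.1×10⁻³
  sample D: M = 8.43×10⁻³
Sample A has the largest M.

sample A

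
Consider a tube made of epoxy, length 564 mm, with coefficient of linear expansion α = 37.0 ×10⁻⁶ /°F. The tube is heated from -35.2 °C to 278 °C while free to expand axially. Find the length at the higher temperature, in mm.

575.76 mm

Convert α: 37.0×10⁻⁶/°F × (9/5) = 66.6×10⁻⁶/K.
ΔT = 278 − (-35.2) = 313.2 K.
ΔL = α·L₀·ΔT = 66.6×10⁻⁶ × 564 mm × 313.2 K = 11.8 mm.
L = L₀ + ΔL = 564 + 11.8 = 575.76 mm.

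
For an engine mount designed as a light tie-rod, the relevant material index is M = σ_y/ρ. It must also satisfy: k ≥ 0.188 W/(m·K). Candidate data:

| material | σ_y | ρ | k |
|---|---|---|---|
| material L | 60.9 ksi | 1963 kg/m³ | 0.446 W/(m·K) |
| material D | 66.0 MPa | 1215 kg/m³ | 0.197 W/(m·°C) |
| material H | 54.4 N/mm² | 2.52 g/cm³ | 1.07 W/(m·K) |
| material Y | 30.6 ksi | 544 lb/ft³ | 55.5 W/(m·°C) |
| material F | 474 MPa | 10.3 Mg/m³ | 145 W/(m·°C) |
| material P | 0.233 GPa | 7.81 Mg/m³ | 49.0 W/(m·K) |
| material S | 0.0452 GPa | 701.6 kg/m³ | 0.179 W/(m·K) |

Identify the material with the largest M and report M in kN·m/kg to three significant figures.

material L, M = 214 kN·m/kg

Screen on constraints: k ≥ 0.188 W/(m·K). Survivors: material L, material D, material H, material Y, material F, material P.
Convert each candidate to consistent units, then evaluate M:
  material L: σ_y = 419.9 MPa, ρ = 1963 kg/m³
  material D: σ_y = 66.00 MPa, ρ = 1215 kg/m³
  material H: σ_y = 54.40 MPa, ρ = 2520 kg/m³
  material Y: σ_y = 211.0 MPa, ρ = 8714 kg/m³
  material F: σ_y = 474.0 MPa, ρ = 10300 kg/m³
  material P: σ_y = 233.0 MPa, ρ = 7810 kg/m³
  material L: M = 214 kN·m/kg
  material D: M = 54.3 kN·m/kg
  material F: M = 46.0 kN·m/kg
  material P: M = 29.8 kN·m/kg
  material Y: M = 24.2 kN·m/kg
  material H: M = 21.6 kN·m/kg
Material L ranks first.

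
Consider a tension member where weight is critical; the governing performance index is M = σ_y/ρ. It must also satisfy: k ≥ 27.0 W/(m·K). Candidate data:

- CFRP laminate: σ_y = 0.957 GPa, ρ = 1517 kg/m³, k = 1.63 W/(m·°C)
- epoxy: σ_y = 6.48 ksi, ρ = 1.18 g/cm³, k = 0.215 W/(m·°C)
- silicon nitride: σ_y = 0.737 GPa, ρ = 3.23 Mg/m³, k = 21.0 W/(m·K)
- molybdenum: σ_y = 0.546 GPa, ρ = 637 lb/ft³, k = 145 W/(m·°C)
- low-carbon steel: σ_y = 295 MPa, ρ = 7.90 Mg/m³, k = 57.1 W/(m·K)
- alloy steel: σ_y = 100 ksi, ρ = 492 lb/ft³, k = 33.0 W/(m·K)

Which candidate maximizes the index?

Screen on constraints: k ≥ 27.0 W/(m·K). Survivors: molybdenum, low-carbon steel, alloy steel.
Putting every candidate on a common basis:
  molybdenum: σ_y = 546.0 MPa, ρ = 10200 kg/m³
  low-carbon steel: σ_y = 295.0 MPa, ρ = 7900 kg/m³
  alloy steel: σ_y = 689.5 MPa, ρ = 7881 kg/m³
  alloy steel: M = 87.5 kN·m/kg
  molybdenum: M = 53.5 kN·m/kg
  low-carbon steel: M = 37.3 kN·m/kg
Alloy steel has the largest M.

alloy steel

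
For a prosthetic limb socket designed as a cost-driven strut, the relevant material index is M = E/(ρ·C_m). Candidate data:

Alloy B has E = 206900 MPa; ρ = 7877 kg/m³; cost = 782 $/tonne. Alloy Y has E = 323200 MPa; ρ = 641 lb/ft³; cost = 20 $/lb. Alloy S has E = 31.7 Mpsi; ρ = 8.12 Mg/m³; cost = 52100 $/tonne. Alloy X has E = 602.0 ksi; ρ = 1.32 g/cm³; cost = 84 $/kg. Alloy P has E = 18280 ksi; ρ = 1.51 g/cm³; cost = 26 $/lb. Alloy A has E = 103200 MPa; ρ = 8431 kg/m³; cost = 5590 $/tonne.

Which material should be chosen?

alloy B

Putting every candidate on a common basis:
  alloy B: E = 206.9 GPa, ρ = 7877 kg/m³, cost = 0.7820 $/kg
  alloy Y: E = 323.2 GPa, ρ = 10270 kg/m³, cost = 44.09 $/kg
  alloy S: E = 218.6 GPa, ρ = 8120 kg/m³, cost = 52.10 $/kg
  alloy X: E = 4.151 GPa, ρ = 1320 kg/m³, cost = 84.00 $/kg
  alloy P: E = 126.0 GPa, ρ = 1510 kg/m³, cost = 57.32 $/kg
  alloy A: E = 103.2 GPa, ρ = 8431 kg/m³, cost = 5.590 $/kg
  alloy B: M = 33.6 MN·m per $
  alloy A: M = 2.19 MN·m per $
  alloy P: M = 1.46 MN·m per $
  alloy Y: M = 0.714 MN·m per $
  alloy S: M = 0.517 MN·m per $
  alloy X: M = 0.0374 MN·m per $
The maximum is for alloy B.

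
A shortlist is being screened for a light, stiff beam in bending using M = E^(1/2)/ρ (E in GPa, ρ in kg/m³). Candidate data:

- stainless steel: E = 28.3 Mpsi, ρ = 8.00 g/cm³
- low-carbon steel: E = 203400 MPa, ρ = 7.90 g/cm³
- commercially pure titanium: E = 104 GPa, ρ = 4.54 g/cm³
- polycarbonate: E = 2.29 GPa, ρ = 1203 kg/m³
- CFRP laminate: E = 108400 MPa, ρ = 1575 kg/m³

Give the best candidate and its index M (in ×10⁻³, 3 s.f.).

CFRP laminate, M = 6.61×10⁻³

After converting to SI:
  stainless steel: E = 195.1 GPa, ρ = 8000 kg/m³
  low-carbon steel: E = 203.4 GPa, ρ = 7900 kg/m³
  commercially pure titanium: E = 104.0 GPa, ρ = 4540 kg/m³
  polycarbonate: E = 2.290 GPa, ρ = 1203 kg/m³
  CFRP laminate: E = 108.4 GPa, ρ = 1575 kg/m³
  CFRP laminate: M = 6.61×10⁻³
  commercially pure titanium: M = 2.25×10⁻³
  low-carbon steel: M = 1.81×10⁻³
  stainless steel: M = 1.75×10⁻³
  polycarbonate: M = 1.26×10⁻³
The maximum is for CFRP laminate.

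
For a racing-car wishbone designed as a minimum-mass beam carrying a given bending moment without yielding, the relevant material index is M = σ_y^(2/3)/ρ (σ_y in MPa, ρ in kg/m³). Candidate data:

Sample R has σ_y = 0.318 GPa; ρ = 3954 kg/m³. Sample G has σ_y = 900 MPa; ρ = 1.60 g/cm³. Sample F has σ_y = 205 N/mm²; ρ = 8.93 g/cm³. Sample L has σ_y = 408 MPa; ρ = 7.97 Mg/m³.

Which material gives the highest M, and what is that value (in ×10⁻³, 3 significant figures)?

Convert each candidate to consistent units, then evaluate M:
  sample R: σ_y = 318.0 MPa, ρ = 3954 kg/m³
  sample G: σ_y = 900.0 MPa, ρ = 1600 kg/m³
  sample F: σ_y = 205.0 MPa, ρ = 8930 kg/m³
  sample L: σ_y = 408.0 MPa, ρ = 7970 kg/m³
  sample G: M = 58.3×10⁻³
  sample R: M = 11.8×10⁻³
  sample L: M = 6.90×10⁻³
  sample F: M = 3.89×10⁻³
Sample G ranks first.

sample G, M = 58.3×10⁻³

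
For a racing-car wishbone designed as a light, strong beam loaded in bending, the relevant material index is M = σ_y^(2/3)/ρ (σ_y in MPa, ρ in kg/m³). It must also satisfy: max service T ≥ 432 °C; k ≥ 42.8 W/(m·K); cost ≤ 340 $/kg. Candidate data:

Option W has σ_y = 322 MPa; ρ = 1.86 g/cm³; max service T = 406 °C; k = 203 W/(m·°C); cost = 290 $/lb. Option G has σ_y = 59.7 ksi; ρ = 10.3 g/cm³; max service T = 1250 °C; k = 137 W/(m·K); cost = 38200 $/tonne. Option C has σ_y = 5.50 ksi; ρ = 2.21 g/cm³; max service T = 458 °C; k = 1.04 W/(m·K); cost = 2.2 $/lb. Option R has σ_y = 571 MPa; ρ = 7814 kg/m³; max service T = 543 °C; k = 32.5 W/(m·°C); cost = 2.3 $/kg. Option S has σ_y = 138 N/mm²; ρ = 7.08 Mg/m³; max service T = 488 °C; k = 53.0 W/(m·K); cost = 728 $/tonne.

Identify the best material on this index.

option G

Screen on constraints: max service T ≥ 432 °C; k ≥ 42.8 W/(m·K); cost ≤ 340 $/kg. Survivors: option G, option S.
After converting to SI:
  option G: σ_y = 411.6 MPa, ρ = 10300 kg/m³
  option S: σ_y = 138.0 MPa, ρ = 7080 kg/m³
  option G: M = 5.37×10⁻³
  option S: M = 3.77×10⁻³
Option G ranks first.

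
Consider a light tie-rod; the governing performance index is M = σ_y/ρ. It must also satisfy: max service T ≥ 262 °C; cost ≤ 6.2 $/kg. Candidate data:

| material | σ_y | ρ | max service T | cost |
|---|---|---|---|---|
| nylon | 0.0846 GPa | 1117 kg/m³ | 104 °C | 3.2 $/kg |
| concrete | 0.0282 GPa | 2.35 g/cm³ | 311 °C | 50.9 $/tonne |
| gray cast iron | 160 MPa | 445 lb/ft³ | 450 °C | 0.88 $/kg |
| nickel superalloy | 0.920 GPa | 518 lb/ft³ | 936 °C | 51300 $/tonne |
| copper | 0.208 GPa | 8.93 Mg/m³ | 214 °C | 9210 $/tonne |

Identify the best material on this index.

gray cast iron

Screen on constraints: max service T ≥ 262 °C; cost ≤ 6.2 $/kg. Survivors: concrete, gray cast iron.
Putting every candidate on a common basis:
  concrete: σ_y = 28.20 MPa, ρ = 2350 kg/m³
  gray cast iron: σ_y = 160.0 MPa, ρ = 7128 kg/m³
  gray cast iron: M = 22.4 kN·m/kg
  concrete: M = 12.0 kN·m/kg
The maximum is for gray cast iron.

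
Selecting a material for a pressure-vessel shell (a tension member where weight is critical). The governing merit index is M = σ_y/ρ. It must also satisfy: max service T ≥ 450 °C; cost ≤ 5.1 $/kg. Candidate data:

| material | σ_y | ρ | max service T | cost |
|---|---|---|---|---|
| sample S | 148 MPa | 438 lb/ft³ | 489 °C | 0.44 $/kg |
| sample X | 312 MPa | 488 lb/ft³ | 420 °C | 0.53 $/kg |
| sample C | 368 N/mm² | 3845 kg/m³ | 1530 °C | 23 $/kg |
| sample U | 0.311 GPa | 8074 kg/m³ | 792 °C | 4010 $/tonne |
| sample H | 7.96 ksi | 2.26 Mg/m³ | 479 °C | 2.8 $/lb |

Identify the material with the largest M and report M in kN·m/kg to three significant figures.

Screen on constraints: max service T ≥ 450 °C; cost ≤ 5.1 $/kg. Survivors: sample S, sample U.
Normalizing units and computing the index:
  sample S: σ_y = 148.0 MPa, ρ = 7016 kg/m³
  sample U: σ_y = 311.0 MPa, ρ = 8074 kg/m³
  sample U: M = 38.5 kN·m/kg
  sample S: M = 21.1 kN·m/kg
Highest index: sample U.

sample U, M = 38.5 kN·m/kg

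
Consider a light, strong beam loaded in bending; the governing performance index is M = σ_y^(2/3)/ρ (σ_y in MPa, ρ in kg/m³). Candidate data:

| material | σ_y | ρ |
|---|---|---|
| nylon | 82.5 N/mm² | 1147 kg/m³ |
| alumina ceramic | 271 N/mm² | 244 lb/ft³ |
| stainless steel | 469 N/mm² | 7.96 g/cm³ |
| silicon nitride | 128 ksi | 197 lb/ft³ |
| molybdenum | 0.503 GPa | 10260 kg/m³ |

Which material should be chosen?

In SI units:
  nylon: σ_y = 82.50 MPa, ρ = 1147 kg/m³
  alumina ceramic: σ_y = 271.0 MPa, ρ = 3909 kg/m³
  stainless steel: σ_y = 469.0 MPa, ρ = 7960 kg/m³
  silicon nitride: σ_y = 882.5 MPa, ρ = 3156 kg/m³
  molybdenum: σ_y = 503.0 MPa, ρ = 10260 kg/m³
  silicon nitride: M = 29.2×10⁻³
  nylon: M = 16.5×10⁻³
  alumina ceramic: M = 10.7×10⁻³
  stainless steel: M = 7.58×10⁻³
  molybdenum: M = 6.16×10⁻³
The maximum is for silicon nitride.

silicon nitride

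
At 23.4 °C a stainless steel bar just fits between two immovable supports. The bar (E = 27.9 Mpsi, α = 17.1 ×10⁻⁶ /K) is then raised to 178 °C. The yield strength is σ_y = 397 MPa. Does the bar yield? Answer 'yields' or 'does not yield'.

yields

E = 27.9 Mpsi = 192.4 GPa.
ΔT = 154.6 K. Constrained thermal stress σ = E·α·ΔT = 192.4×10³ MPa × 17.1×10⁻⁶ × 154.6 = 509 MPa (compressive).
Compare to σ_y = 397 MPa: σ ≥ σ_y, so it yields.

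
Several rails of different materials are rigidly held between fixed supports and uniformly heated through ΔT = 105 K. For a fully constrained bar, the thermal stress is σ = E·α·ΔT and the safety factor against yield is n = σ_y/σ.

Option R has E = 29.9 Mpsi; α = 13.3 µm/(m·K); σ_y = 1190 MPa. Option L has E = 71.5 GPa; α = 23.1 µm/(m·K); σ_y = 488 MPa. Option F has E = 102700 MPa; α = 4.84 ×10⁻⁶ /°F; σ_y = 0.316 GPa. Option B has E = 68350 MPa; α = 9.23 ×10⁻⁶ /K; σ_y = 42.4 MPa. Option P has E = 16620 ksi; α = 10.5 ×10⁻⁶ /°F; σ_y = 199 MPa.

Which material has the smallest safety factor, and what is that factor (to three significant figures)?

In consistent units (E in GPa, α in ×10⁻⁶/K, σ_y in MPa):
  option R: E = 206.2, α = 13.3, σ_y = 1190 → σ = 288 MPa, n = 4.13
  option L: E = 71.50, α = 23.1, σ_y = 488.0 → σ = 173 MPa, n = 2.81
  option F: E = 102.7, α = 8.71, σ_y = 316.0 → σ = 93.9 MPa, n = 3.36
  option B: E = 68.35, α = 9.23, σ_y = 42.40 → σ = 66.2 MPa, n = 0.640
  option P: E = 114.6, α = 18.9, σ_y = 199.0 → σ = 227 MPa, n = 0.875
Smallest n: option B with n = 0.640.

option B, n = 0.640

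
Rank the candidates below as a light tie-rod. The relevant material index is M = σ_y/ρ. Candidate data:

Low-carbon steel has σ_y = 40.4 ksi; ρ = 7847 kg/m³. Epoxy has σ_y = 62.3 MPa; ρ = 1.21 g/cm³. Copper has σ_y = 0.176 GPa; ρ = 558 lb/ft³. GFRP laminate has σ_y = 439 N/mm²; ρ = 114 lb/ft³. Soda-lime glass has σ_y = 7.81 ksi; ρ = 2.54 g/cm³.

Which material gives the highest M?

After converting to SI:
  low-carbon steel: σ_y = 278.5 MPa, ρ = 7847 kg/m³
  epoxy: σ_y = 62.30 MPa, ρ = 1210 kg/m³
  copper: σ_y = 176.0 MPa, ρ = 8938 kg/m³
  GFRP laminate: σ_y = 439.0 MPa, ρ = 1826 kg/m³
  soda-lime glass: σ_y = 53.85 MPa, ρ = 2540 kg/m³
  GFRP laminate: M = 240 kN·m/kg
  epoxy: M = 51.5 kN·m/kg
  low-carbon steel: M = 35.5 kN·m/kg
  soda-lime glass: M = 21.2 kN·m/kg
  copper: M = 19.7 kN·m/kg
The maximum is for GFRP laminate.

GFRP laminate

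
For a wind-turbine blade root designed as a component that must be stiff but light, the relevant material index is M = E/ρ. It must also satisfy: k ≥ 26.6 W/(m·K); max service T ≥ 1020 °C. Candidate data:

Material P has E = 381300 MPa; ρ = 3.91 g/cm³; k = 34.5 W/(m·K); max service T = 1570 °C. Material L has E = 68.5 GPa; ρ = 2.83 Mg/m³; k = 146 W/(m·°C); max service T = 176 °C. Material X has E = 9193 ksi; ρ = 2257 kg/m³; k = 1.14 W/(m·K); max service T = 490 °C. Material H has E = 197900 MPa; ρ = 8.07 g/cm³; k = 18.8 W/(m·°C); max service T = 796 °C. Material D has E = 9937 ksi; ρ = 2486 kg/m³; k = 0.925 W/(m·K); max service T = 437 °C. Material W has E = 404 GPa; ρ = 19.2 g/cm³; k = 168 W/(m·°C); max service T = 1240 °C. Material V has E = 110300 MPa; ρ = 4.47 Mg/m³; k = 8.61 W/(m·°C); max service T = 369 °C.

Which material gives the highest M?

Screen on constraints: k ≥ 26.6 W/(m·K); max service T ≥ 1020 °C. Survivors: material P, material W.
Putting every candidate on a common basis:
  material P: E = 381.3 GPa, ρ = 3910 kg/m³
  material W: E = 404.0 GPa, ρ = 19200 kg/m³
  material P: M = 97.5 MN·m/kg
  material W: M = 21.0 MN·m/kg
Material P has the largest M.

material P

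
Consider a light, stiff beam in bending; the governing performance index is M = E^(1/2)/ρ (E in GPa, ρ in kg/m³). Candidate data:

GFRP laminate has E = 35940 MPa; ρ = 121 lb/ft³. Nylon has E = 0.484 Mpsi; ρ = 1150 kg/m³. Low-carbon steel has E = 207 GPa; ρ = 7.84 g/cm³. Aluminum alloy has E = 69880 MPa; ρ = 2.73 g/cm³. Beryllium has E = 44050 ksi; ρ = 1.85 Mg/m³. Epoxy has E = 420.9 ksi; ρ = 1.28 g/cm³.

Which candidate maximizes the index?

Normalizing units and computing the index:
  GFRP laminate: E = 35.94 GPa, ρ = 1938 kg/m³
  nylon: E = 3.337 GPa, ρ = 1150 kg/m³
  low-carbon steel: E = 207.0 GPa, ρ = 7840 kg/m³
  aluminum alloy: E = 69.88 GPa, ρ = 2730 kg/m³
  beryllium: E = 303.7 GPa, ρ = 1850 kg/m³
  epoxy: E = 2.902 GPa, ρ = 1280 kg/m³
  beryllium: M = 9.42×10⁻³
  GFRP laminate: M = 3.09×10⁻³
  aluminum alloy: M = 3.06×10⁻³
  low-carbon steel: M = 1.84×10⁻³
  nylon: M = 1.59×10⁻³
  epoxy: M = 1.33×10⁻³
The maximum is for beryllium.

beryllium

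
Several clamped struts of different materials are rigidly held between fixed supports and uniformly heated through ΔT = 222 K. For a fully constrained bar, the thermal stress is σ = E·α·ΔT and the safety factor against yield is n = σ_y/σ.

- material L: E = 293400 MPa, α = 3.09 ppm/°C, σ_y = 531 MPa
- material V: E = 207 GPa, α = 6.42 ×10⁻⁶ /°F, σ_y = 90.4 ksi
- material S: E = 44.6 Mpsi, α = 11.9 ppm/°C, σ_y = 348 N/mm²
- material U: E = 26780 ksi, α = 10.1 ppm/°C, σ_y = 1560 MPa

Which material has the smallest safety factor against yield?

Per material, after unit conversion:
  material L: E = 293.4, α = 3.09, σ_y = 531.0 → σ = 201 MPa, n = 2.64
  material V: E = 207.0, α = 11.6, σ_y = 623.3 → σ = 531 MPa, n = 1.17
  material S: E = 307.5, α = 11.9, σ_y = 348.0 → σ = 812 MPa, n = 0.428
  material U: E = 184.6, α = 10.1, σ_y = 1560 → σ = 414 MPa, n = 3.77
Smallest n: material S with n = 0.428.

material S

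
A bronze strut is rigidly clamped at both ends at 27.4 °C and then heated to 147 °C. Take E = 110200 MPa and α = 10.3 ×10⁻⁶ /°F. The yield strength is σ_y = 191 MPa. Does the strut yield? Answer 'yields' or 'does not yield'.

E = 110200 MPa = 110.2 GPa.
α = 10.3×10⁻⁶/°F × 9/5 = 18.5×10⁻⁶/K.
ΔT = 119.6 K. Constrained thermal stress σ = E·α·ΔT = 110.2×10³ MPa × 18.5×10⁻⁶ × 119.6 = 244 MPa (compressive).
Compare to σ_y = 191 MPa: σ ≥ σ_y, so it yields.

yields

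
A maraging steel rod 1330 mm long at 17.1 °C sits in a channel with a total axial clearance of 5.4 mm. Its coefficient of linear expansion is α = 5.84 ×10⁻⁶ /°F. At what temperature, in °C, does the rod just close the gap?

α = 5.84×10⁻⁶/°F × 9/5 = 10.5×10⁻⁶/K.
α·L₀·ΔT = 5.4 mm ⇒ ΔT = 5.4 / (10.5×10⁻⁶ × 1330.0) = 386.2 K.
T = 17.1 + 386.2 = 403.3 °C.

403 °C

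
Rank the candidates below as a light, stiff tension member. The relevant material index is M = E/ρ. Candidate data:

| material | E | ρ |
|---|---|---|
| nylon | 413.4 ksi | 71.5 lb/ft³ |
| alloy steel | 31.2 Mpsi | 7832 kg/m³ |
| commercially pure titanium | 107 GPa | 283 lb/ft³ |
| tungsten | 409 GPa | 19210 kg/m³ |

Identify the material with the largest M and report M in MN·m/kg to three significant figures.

alloy steel, M = 27.5 MN·m/kg

Normalizing units and computing the index:
  nylon: E = 2.850 GPa, ρ = 1145 kg/m³
  alloy steel: E = 215.1 GPa, ρ = 7832 kg/m³
  commercially pure titanium: E = 107.0 GPa, ρ = 4533 kg/m³
  tungsten: E = 409.0 GPa, ρ = 19210 kg/m³
  alloy steel: M = 27.5 MN·m/kg
  commercially pure titanium: M = 23.6 MN·m/kg
  tungsten: M = 21.3 MN·m/kg
  nylon: M = 2.49 MN·m/kg
Alloy steel ranks first.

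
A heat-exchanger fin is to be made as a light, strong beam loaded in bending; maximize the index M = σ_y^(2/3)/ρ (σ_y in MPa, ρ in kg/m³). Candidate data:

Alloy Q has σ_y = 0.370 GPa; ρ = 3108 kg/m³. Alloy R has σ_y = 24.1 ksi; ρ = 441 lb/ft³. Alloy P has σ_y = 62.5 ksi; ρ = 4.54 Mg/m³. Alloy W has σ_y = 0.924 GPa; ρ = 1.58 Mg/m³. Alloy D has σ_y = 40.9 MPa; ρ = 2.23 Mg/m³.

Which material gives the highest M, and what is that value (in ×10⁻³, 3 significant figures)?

alloy W, M = 60.0×10⁻³

Convert each candidate to consistent units, then evaluate M:
  alloy Q: σ_y = 370.0 MPa, ρ = 3108 kg/m³
  alloy R: σ_y = 166.2 MPa, ρ = 7064 kg/m³
  alloy P: σ_y = 430.9 MPa, ρ = 4540 kg/m³
  alloy W: σ_y = 924.0 MPa, ρ = 1580 kg/m³
  alloy D: σ_y = 40.90 MPa, ρ = 2230 kg/m³
  alloy W: M = 60.0×10⁻³
  alloy Q: M = 16.6×10⁻³
  alloy P: M = 12.6×10⁻³
  alloy D: M = 5.32×10⁻³
  alloy R: M = 4.28×10⁻³
Highest index: alloy W.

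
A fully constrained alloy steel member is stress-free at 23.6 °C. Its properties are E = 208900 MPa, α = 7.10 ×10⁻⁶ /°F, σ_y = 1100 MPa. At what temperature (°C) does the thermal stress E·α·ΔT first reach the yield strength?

436 °C

E = 208900 MPa = 208.9 GPa.
α = 7.10×10⁻⁶/°F × 9/5 = 12.8×10⁻⁶/K.
E·α·ΔT = 1100 MPa ⇒ ΔT = 1100 / (208.9×10³ × 12.8×10⁻⁶) = 412.0 K.
T = 23.6 + 412.0 = 435.6 °C.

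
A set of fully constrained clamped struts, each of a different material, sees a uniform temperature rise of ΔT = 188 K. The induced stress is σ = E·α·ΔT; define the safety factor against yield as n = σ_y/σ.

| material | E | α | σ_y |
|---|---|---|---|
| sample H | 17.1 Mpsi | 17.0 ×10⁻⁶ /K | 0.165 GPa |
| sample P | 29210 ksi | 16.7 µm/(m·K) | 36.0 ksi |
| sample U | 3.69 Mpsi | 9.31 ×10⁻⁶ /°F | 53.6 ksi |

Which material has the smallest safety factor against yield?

sample P

Converting E to GPa, α to ×10⁻⁶/K, σ_y to MPa, then σ and n for each:
  sample H: E = 117.9, α = 17.0, σ_y = 165.0 → σ = 377 MPa, n = 0.438
  sample P: E = 201.4, α = 16.7, σ_y = 248.2 → σ = 632 MPa, n = 0.393
  sample U: E = 25.44, α = 16.8, σ_y = 369.6 → σ = 80.2 MPa, n = 4.61
Smallest n: sample P with n = 0.393.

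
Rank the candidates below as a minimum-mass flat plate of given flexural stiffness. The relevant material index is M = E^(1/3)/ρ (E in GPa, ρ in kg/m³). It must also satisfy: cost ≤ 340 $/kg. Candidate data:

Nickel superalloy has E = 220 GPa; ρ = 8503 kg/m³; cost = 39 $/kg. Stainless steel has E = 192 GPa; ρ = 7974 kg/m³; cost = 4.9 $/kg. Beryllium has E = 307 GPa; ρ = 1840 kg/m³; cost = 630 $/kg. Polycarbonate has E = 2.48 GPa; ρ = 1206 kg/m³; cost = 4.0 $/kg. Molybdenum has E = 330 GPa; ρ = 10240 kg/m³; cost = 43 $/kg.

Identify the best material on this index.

polycarbonate

Screen on constraints: cost ≤ 340 $/kg. Survivors: nickel superalloy, stainless steel, polycarbonate, molybdenum.
Computing M directly (units already consistent):
  polycarbonate: M = 1.12×10⁻³
  stainless steel: M = 0.723×10⁻³
  nickel superalloy: M = 0.710×10⁻³
  molybdenum: M = 0.675×10⁻³
Polycarbonate has the largest M.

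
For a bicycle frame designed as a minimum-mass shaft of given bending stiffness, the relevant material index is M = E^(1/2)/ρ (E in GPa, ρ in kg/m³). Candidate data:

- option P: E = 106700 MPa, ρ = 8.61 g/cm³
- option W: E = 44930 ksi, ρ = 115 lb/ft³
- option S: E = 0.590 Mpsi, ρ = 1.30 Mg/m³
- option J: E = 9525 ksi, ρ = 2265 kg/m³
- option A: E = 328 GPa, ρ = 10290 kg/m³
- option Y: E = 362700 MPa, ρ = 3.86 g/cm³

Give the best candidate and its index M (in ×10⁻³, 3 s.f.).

option W, M = 9.55×10⁻³

Putting every candidate on a common basis:
  option P: E = 106.7 GPa, ρ = 8610 kg/m³
  option W: E = 309.8 GPa, ρ = 1842 kg/m³
  option S: E = 4.068 GPa, ρ = 1300 kg/m³
  option J: E = 65.67 GPa, ρ = 2265 kg/m³
  option A: E = 328.0 GPa, ρ = 10290 kg/m³
  option Y: E = 362.7 GPa, ρ = 3860 kg/m³
  option W: M = 9.55×10⁻³
  option Y: M = 4.93×10⁻³
  option J: M = 3.58×10⁻³
  option A: M = 1.76×10⁻³
  option S: M = 1.55×10⁻³
  option P: M = 1.20×10⁻³
Highest index: option W.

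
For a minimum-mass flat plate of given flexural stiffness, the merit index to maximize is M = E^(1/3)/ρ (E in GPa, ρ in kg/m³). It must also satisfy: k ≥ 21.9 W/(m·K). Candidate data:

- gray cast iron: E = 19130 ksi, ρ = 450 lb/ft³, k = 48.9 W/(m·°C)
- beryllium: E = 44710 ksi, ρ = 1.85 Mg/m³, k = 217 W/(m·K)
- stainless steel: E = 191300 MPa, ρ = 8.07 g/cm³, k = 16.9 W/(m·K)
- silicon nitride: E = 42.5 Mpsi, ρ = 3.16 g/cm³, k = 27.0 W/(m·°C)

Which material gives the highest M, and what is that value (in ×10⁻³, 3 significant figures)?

Screen on constraints: k ≥ 21.9 W/(m·K). Survivors: gray cast iron, beryllium, silicon nitride.
In SI units:
  gray cast iron: E = 131.9 GPa, ρ = 7208 kg/m³
  beryllium: E = 308.3 GPa, ρ = 1850 kg/m³
  silicon nitride: E = 293.0 GPa, ρ = 3160 kg/m³
  beryllium: M = 3.65×10⁻³
  silicon nitride: M = 2.10×10⁻³
  gray cast iron: M = 0.706×10⁻³
The maximum is for beryllium.

beryllium, M = 3.65×10⁻³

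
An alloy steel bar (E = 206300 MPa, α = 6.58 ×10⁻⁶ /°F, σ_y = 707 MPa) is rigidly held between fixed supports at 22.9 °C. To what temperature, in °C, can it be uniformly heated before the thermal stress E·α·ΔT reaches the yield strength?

312 °C

E = 206300 MPa = 206.3 GPa.
α = 6.58×10⁻⁶/°F × 9/5 = 11.8×10⁻⁶/K.
E·α·ΔT = 707.0 MPa ⇒ ΔT = 707.0 / (206.3×10³ × 11.8×10⁻⁶) = 289.3 K.
T = 22.9 + 289.3 = 312.2 °C.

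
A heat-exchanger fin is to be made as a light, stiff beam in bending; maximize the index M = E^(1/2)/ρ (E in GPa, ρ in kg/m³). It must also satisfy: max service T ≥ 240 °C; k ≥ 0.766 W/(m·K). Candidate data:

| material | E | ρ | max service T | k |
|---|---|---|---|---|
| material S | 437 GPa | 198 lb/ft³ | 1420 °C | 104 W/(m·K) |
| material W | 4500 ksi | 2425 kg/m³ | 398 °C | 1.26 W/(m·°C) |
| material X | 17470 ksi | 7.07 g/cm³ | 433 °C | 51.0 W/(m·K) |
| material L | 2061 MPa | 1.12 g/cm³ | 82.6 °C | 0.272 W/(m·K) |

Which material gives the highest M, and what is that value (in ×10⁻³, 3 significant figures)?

Screen on constraints: max service T ≥ 240 °C; k ≥ 0.766 W/(m·K). Survivors: material S, material W, material X.
Normalizing units and computing the index:
  material S: E = 437.0 GPa, ρ = 3172 kg/m³
  material W: E = 31.03 GPa, ρ = 2425 kg/m³
  material X: E = 120.5 GPa, ρ = 7070 kg/m³
  material S: M = 6.59×10⁻³
  material W: M = 2.30×10⁻³
  material X: M = 1.55×10⁻³
Material S has the largest M.

material S, M = 6.59×10⁻³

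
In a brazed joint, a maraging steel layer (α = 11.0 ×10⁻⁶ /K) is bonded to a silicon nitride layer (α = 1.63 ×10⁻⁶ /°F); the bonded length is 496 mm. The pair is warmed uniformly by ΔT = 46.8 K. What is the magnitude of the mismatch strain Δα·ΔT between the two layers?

3.77×10⁻⁴

silicon nitride: α = 1.63×10⁻⁶/°F × 9/5 = 2.93×10⁻⁶/K.
Δα = |11.0 − 2.93|×10⁻⁶/K = 8.07×10⁻⁶/K.
Mismatch strain = Δα·ΔT = 8.07×10⁻⁶ × 46.8 = 3.77×10⁻⁴.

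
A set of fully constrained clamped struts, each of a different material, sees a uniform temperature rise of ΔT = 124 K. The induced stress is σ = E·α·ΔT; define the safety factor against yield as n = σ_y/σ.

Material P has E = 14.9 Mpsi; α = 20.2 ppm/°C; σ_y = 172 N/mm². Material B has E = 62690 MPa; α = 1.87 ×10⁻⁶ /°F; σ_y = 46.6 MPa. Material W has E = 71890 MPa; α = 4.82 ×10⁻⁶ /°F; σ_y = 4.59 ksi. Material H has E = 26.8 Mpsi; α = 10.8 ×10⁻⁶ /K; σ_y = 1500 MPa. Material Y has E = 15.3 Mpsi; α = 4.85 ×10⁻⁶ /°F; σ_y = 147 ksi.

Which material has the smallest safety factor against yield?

material W

With everything in SI (GPa, ×10⁻⁶/K, MPa):
  material P: E = 102.7, α = 20.2, σ_y = 172.0 → σ = 257 MPa, n = 0.668
  material B: E = 62.69, α = 3.37, σ_y = 46.60 → σ = 26.2 MPa, n = 1.78
  material W: E = 71.89, α = 8.68, σ_y = 31.65 → σ = 77.3 MPa, n = 0.409
  material H: E = 184.8, α = 10.8, σ_y = 1500 → σ = 247 MPa, n = 6.06
  material Y: E = 105.5, α = 8.73, σ_y = 1014 → σ = 114 MPa, n = 8.88
The minimum is material W at n = 0.409.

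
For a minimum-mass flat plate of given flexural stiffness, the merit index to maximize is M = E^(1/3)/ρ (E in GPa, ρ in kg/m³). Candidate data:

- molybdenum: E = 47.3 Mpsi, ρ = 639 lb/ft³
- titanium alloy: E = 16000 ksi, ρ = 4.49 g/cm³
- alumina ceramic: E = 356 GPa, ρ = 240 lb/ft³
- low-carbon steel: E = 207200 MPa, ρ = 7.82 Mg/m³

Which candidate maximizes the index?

Normalizing units and computing the index:
  molybdenum: E = 326.1 GPa, ρ = 10240 kg/m³
  titanium alloy: E = 110.3 GPa, ρ = 4490 kg/m³
  alumina ceramic: E = 356.0 GPa, ρ = 3844 kg/m³
  low-carbon steel: E = 207.2 GPa, ρ = 7820 kg/m³
  alumina ceramic: M = 1.84×10⁻³
  titanium alloy: M = 1.07×10⁻³
  low-carbon steel: M = 0.757×10⁻³
  molybdenum: M = 0.672×10⁻³
The maximum is for alumina ceramic.

alumina ceramic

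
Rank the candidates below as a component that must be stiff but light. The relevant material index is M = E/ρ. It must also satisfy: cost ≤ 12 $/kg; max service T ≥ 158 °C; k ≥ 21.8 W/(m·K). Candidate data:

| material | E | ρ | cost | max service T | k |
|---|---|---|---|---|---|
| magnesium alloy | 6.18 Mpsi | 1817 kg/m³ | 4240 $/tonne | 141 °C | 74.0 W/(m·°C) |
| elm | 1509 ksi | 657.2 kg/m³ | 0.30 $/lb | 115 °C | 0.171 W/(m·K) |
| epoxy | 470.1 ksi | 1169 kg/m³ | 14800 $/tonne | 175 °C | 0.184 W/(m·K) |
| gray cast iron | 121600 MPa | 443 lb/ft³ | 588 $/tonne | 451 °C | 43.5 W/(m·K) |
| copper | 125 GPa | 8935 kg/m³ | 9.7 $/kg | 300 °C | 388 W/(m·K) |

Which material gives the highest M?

gray cast iron

Screen on constraints: cost ≤ 12 $/kg; max service T ≥ 158 °C; k ≥ 21.8 W/(m·K). Survivors: gray cast iron, copper.
Normalizing units and computing the index:
  gray cast iron: E = 121.6 GPa, ρ = 7096 kg/m³
  copper: E = 125.0 GPa, ρ = 8935 kg/m³
  gray cast iron: M = 17.1 MN·m/kg
  copper: M = 14.0 MN·m/kg
Gray cast iron ranks first.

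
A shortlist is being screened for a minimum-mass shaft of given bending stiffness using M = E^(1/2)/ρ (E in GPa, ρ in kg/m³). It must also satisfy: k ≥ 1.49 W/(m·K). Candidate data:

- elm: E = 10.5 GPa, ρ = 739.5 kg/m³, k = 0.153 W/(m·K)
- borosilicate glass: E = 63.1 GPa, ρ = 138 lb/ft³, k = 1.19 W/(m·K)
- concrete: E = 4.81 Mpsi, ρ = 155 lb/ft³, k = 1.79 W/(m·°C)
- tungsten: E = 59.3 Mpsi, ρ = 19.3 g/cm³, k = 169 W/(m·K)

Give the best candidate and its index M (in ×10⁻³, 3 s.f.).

concrete, M = 2.32×10⁻³

Screen on constraints: k ≥ 1.49 W/(m·K). Survivors: concrete, tungsten.
Convert each candidate to consistent units, then evaluate M:
  concrete: E = 33.16 GPa, ρ = 2483 kg/m³
  tungsten: E = 408.9 GPa, ρ = 19300 kg/m³
  concrete: M = 2.32×10⁻³
  tungsten: M = 1.05×10⁻³
Highest index: concrete.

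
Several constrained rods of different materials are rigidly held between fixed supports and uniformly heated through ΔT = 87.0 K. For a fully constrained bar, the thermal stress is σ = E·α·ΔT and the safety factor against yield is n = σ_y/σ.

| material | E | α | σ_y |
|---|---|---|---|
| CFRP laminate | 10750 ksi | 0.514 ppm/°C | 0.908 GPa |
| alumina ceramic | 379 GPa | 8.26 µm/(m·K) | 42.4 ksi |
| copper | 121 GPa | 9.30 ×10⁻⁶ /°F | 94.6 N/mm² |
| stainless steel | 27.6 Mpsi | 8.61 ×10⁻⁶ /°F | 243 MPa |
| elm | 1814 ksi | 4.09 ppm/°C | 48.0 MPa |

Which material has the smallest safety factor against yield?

Converting E to GPa, α to ×10⁻⁶/K, σ_y to MPa, then σ and n for each:
  CFRP laminate: E = 74.12, α = 0.514, σ_y = 908.0 → σ = 3.31 MPa, n = 274
  alumina ceramic: E = 379.0, α = 8.26, σ_y = 292.3 → σ = 272 MPa, n = 1.07
  copper: E = 121.0, α = 16.7, σ_y = 94.60 → σ = 176 MPa, n = 0.537
  stainless steel: E = 190.3, α = 15.5, σ_y = 243.0 → σ = 257 MPa, n = 0.947
  elm: E = 12.51, α = 4.09, σ_y = 48.00 → σ = 4.45 MPa, n = 10.8
Smallest n: copper with n = 0.537.

copper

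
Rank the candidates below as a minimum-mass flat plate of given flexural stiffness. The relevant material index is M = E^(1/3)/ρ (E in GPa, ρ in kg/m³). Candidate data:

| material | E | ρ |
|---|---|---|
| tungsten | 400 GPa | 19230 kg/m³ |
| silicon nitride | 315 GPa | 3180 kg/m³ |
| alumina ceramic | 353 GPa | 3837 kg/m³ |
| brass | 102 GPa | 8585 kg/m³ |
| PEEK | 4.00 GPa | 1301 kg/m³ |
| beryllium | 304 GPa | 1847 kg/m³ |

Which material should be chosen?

Per-candidate index values:
  beryllium: M = 3.64×10⁻³
  silicon nitride: M = 2.14×10⁻³
  alumina ceramic: M = 1.84×10⁻³
  PEEK: M = 1.22×10⁻³
  brass: M = 0.544×10⁻³
  tungsten: M = 0.383×10⁻³
The maximum is for beryllium.

beryllium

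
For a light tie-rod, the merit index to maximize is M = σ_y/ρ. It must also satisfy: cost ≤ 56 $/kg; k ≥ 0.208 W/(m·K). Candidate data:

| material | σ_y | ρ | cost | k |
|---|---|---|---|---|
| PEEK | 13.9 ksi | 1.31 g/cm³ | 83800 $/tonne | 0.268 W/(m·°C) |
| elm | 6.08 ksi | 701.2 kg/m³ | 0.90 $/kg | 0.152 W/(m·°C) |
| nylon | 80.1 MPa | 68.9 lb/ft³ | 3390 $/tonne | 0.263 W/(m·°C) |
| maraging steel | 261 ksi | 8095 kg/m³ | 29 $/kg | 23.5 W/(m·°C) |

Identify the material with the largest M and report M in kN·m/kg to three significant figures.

Screen on constraints: cost ≤ 56 $/kg; k ≥ 0.208 W/(m·K). Survivors: nylon, maraging steel.
Convert each candidate to consistent units, then evaluate M:
  nylon: σ_y = 80.10 MPa, ρ = 1104 kg/m³
  maraging steel: σ_y = 1800 MPa, ρ = 8095 kg/m³
  maraging steel: M = 222 kN·m/kg
  nylon: M = 72.6 kN·m/kg
The maximum is for maraging steel.

maraging steel, M = 222 kN·m/kg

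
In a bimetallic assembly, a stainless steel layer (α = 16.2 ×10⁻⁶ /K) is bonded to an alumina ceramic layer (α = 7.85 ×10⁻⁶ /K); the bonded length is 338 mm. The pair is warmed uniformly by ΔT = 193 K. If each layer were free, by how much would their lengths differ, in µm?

Δα = |16.2 − 7.85|×10⁻⁶/K = 8.35×10⁻⁶/K.
ΔL_mismatch = Δα·L·ΔT = 8.35×10⁻⁶ × 338.0 mm × 193.0 K = 545 µm.

545 µm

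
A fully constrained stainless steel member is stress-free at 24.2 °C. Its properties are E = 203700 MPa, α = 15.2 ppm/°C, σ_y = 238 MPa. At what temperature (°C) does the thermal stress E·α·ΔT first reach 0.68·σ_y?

E = 203700 MPa = 203.7 GPa.
E·α·ΔT = 161.8 MPa ⇒ ΔT = 161.8 / (203.7×10³ × 15.2×10⁻⁶) = 52.27 K.
T = 24.2 + 52.27 = 76.47 °C.

76.5 °C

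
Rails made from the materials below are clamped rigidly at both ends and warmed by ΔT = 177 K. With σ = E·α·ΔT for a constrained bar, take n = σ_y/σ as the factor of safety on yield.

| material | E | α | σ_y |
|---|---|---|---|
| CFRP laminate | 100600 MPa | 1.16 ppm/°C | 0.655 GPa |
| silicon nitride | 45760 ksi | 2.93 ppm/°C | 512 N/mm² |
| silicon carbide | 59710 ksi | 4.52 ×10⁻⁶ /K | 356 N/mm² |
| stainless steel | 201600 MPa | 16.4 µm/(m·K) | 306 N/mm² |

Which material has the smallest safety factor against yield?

stainless steel

Per material, after unit conversion:
  CFRP laminate: E = 100.6, α = 1.16, σ_y = 655.0 → σ = 20.7 MPa, n = 31.7
  silicon nitride: E = 315.5, α = 2.93, σ_y = 512.0 → σ = 164 MPa, n = 3.13
  silicon carbide: E = 411.7, α = 4.52, σ_y = 356.0 → σ = 329 MPa, n = 1.08
  stainless steel: E = 201.6, α = 16.4, σ_y = 306.0 → σ = 585 MPa, n = 0.523
Smallest n: stainless steel with n = 0.523.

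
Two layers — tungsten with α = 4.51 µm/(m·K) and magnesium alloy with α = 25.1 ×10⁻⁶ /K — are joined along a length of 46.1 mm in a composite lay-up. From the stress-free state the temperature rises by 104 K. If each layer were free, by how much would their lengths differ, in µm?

98.7 µm

Δα = |4.51 − 25.1|×10⁻⁶/K = 20.6×10⁻⁶/K.
ΔL_mismatch = Δα·L·ΔT = 20.6×10⁻⁶ × 46.1 mm × 104.0 K = 98.7 µm.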